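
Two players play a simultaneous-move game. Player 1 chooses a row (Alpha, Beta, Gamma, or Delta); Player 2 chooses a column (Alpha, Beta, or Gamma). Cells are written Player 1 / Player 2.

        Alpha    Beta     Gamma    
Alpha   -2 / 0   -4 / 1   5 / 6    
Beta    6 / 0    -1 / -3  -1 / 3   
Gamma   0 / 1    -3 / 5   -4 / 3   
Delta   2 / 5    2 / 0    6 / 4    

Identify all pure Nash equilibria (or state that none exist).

None

Find each player's best response to every opponent strategy; NE are the intersections.
Player 1's best responses — vs Alpha: Beta (payoff 6); vs Beta: Delta (payoff 2); vs Gamma: Delta (payoff 6).
Player 2's best responses — vs Alpha: Gamma (payoff 6); vs Beta: Gamma (payoff 3); vs Gamma: Beta (payoff 5); vs Delta: Alpha (payoff 5).
No cell has both players best-responding. For instance, Player 1's best reply to Gamma is Delta, but against Delta Player 2 prefers Alpha over Gamma.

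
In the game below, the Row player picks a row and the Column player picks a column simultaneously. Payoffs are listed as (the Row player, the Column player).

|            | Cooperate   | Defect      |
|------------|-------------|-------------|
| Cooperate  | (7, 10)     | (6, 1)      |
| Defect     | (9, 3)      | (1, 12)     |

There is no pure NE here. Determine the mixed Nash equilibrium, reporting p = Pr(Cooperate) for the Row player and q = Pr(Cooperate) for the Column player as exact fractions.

p = 1/2, q = 5/7

In a mixed NE each player is indifferent between their pure strategies, so the opponent's mix sets the indifference.
The Column player indifferent between Cooperate and Defect: p·10 + (1−p)·3 = p·1 + (1−p)·12 ⟹ 3 + 7p = 12 + (-11)p ⟹ p = 1/2.
The Row player indifferent between Cooperate and Defect: q·7 + (1−q)·6 = q·9 + (1−q)·1 ⟹ 6 + 1q = 1 + 8q ⟹ q = 5/7.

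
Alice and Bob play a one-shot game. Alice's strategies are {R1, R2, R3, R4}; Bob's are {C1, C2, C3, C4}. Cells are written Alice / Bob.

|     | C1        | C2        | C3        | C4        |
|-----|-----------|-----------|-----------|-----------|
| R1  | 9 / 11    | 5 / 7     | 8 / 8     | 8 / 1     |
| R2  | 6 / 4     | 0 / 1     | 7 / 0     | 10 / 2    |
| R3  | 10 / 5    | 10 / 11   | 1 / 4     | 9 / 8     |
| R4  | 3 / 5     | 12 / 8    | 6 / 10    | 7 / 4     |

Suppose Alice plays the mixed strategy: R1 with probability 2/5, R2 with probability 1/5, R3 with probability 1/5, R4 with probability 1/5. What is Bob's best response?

C1

Bob's best reply maximizes expected payoff against the mix.
C1: (2/5)·11 + (1/5)·4 + (1/5)·5 + (1/5)·5 = 36/5
C2: (2/5)·7 + (1/5)·1 + (1/5)·11 + (1/5)·8 = 34/5
C3: (2/5)·8 + (1/5)·0 + (1/5)·4 + (1/5)·10 = 6
C4: (2/5)·1 + (1/5)·2 + (1/5)·8 + (1/5)·4 = 16/5
Highest expected payoff is 36/5, from C1.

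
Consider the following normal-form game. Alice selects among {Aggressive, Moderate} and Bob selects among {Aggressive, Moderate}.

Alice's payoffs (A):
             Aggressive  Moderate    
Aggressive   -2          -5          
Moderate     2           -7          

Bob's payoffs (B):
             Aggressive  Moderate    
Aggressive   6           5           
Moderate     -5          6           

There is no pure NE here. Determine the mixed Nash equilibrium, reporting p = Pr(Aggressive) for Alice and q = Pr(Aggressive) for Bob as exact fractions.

p = 11/12, q = 1/3

In a mixed NE each player is indifferent between their pure strategies, so the opponent's mix sets the indifference.
Bob indifferent between Aggressive and Moderate: p·6 + (1−p)·(-5) = p·5 + (1−p)·6 ⟹ (-5) + 11p = 6 + (-1)p ⟹ p = 11/12.
Alice indifferent between Aggressive and Moderate: q·(-2) + (1−q)·(-5) = q·2 + (1−q)·(-7) ⟹ (-5) + 3q = (-7) + 9q ⟹ q = 1/3.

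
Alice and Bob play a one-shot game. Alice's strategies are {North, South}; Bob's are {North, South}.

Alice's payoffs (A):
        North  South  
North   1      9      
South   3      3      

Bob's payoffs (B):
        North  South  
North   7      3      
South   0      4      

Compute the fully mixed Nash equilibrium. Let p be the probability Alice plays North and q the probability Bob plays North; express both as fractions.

Each player's mixing probability is pinned down by making the *other* player indifferent.
Bob indifferent between North and South: p·7 + (1−p)·0 = p·3 + (1−p)·4 ⟹ 0 + 7p = 4 + (-1)p ⟹ p = 1/2.
Alice indifferent between North and South: q·1 + (1−q)·9 = q·3 + (1−q)·3 ⟹ 9 + (-8)q = 3 + 0q ⟹ q = 3/4.

p = 1/2, q = 3/4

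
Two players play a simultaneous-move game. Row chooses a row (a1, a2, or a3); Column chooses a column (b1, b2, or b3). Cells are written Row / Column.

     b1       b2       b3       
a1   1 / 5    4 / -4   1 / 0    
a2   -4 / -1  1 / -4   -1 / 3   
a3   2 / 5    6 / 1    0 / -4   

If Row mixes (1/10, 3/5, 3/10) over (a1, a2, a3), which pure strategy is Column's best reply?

Compute Column's expected payoff from each pure strategy against the given mix.
b1: (1/10)·5 + (3/5)·(-1) + (3/10)·5 = 7/5
b2: (1/10)·(-4) + (3/5)·(-4) + (3/10)·1 = -5/2
b3: (1/10)·0 + (3/5)·3 + (3/10)·(-4) = 3/5
Highest expected payoff is 7/5, from b1.

b1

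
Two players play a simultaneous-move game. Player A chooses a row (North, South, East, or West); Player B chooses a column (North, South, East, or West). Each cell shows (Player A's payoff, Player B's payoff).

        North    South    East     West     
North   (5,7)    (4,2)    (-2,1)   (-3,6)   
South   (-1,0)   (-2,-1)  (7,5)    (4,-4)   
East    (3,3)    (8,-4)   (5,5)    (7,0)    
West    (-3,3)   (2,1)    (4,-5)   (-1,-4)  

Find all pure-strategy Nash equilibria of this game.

(North, North) and (South, East)

A profile is a Nash equilibrium when each player is best-responding to the other.
Player A's best responses — vs North: North (payoff 5); vs South: East (payoff 8); vs East: South (payoff 7); vs West: East (payoff 7).
Player B's best responses — vs North: North (payoff 7); vs South: East (payoff 5); vs East: East (payoff 5); vs West: North (payoff 3).
Mutual best responses occur at (North, North) and (South, East); at each, neither player gains by switching.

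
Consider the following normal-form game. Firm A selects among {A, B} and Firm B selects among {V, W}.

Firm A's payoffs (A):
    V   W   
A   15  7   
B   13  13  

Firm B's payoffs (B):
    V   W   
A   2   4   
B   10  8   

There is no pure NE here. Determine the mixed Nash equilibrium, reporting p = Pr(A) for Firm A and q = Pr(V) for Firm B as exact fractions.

Each player's mixing probability is pinned down by making the *other* player indifferent.
Firm B indifferent between V and W: p·2 + (1−p)·10 = p·4 + (1−p)·8 ⟹ 10 + (-8)p = 8 + (-4)p ⟹ p = 1/2.
Firm A indifferent between A and B: q·15 + (1−q)·7 = q·13 + (1−q)·13 ⟹ 7 + 8q = 13 + 0q ⟹ q = 3/4.

p = 1/2, q = 3/4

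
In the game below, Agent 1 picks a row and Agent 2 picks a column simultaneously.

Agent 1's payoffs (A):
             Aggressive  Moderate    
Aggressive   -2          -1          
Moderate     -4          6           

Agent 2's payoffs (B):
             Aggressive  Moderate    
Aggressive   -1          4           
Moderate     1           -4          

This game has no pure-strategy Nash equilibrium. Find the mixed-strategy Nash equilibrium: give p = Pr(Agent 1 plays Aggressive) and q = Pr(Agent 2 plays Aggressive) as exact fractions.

p = 1/2, q = 7/9

In a mixed NE each player is indifferent between their pure strategies, so the opponent's mix sets the indifference.
Agent 2 indifferent between Aggressive and Moderate: p·(-1) + (1−p)·1 = p·4 + (1−p)·(-4) ⟹ 1 + (-2)p = (-4) + 8p ⟹ p = 1/2.
Agent 1 indifferent between Aggressive and Moderate: q·(-2) + (1−q)·(-1) = q·(-4) + (1−q)·6 ⟹ (-1) + (-1)q = 6 + (-10)q ⟹ q = 7/9.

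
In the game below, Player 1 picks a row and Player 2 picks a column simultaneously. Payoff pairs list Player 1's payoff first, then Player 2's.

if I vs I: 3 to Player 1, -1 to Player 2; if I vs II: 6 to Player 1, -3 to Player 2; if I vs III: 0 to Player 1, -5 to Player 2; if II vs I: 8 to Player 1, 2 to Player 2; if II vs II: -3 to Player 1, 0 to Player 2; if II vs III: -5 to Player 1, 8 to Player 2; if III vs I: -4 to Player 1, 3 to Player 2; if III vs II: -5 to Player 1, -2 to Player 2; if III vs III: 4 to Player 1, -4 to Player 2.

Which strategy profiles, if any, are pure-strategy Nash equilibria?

Find each player's best response to every opponent strategy; NE are the intersections.
Player 1's best responses — vs I: II (payoff 8); vs II: I (payoff 6); vs III: III (payoff 4).
Player 2's best responses — vs I: I (payoff -1); vs II: III (payoff 8); vs III: I (payoff 3).
No cell has both players best-responding. For instance, Player 1's best reply to II is I, but against I Player 2 prefers I over II.

None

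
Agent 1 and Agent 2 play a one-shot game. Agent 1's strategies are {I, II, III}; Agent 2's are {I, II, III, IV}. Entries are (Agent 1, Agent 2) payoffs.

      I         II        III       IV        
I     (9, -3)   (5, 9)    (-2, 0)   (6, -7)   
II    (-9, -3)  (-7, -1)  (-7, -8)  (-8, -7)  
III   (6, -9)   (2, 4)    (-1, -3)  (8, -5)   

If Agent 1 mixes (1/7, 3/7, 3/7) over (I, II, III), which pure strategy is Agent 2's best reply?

Agent 2's best reply maximizes expected payoff against the mix.
I: (1/7)·(-3) + (3/7)·(-3) + (3/7)·(-9) = -39/7
II: (1/7)·9 + (3/7)·(-1) + (3/7)·4 = 18/7
III: (1/7)·0 + (3/7)·(-8) + (3/7)·(-3) = -33/7
IV: (1/7)·(-7) + (3/7)·(-7) + (3/7)·(-5) = -43/7
Highest expected payoff is 18/7, from II.

II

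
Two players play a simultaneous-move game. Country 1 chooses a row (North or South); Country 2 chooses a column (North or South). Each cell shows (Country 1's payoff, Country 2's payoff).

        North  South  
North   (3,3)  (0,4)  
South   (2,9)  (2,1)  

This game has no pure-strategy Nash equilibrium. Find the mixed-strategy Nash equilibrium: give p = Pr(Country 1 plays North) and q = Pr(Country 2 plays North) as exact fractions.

p = 8/9, q = 2/3

Each player's mixing probability is pinned down by making the *other* player indifferent.
Country 2 indifferent between North and South: p·3 + (1−p)·9 = p·4 + (1−p)·1 ⟹ 9 + (-6)p = 1 + 3p ⟹ p = 8/9.
Country 1 indifferent between North and South: q·3 + (1−q)·0 = q·2 + (1−q)·2 ⟹ 0 + 3q = 2 + 0q ⟹ q = 2/3.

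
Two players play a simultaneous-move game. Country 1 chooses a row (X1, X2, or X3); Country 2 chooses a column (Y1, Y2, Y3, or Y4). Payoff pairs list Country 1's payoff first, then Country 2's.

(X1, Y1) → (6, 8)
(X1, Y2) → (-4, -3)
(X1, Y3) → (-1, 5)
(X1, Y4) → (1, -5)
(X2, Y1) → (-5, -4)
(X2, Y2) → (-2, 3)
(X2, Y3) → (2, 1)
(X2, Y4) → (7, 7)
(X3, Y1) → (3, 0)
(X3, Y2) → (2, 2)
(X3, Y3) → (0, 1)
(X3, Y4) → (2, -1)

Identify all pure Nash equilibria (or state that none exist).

(X1, Y1), (X2, Y4), and (X3, Y2)

Find each player's best response to every opponent strategy; NE are the intersections.
Country 1's best responses — vs Y1: X1 (payoff 6); vs Y2: X3 (payoff 2); vs Y3: X2 (payoff 2); vs Y4: X2 (payoff 7).
Country 2's best responses — vs X1: Y1 (payoff 8); vs X2: Y4 (payoff 7); vs X3: Y2 (payoff 2).
Mutual best responses occur at (X1, Y1), (X2, Y4), and (X3, Y2); at each, neither player gains by switching.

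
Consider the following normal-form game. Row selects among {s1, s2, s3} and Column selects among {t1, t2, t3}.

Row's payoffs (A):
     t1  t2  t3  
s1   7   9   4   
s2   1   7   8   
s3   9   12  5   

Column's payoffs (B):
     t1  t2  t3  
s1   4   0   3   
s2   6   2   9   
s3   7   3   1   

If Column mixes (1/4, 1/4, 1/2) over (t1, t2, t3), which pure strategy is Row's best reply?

s3

Compute Row's expected payoff from each pure strategy against the given mix.
s1: (1/4)·7 + (1/4)·9 + (1/2)·4 = 6
s2: (1/4)·1 + (1/4)·7 + (1/2)·8 = 6
s3: (1/4)·9 + (1/4)·12 + (1/2)·5 = 31/4
Highest expected payoff is 31/4, from s3.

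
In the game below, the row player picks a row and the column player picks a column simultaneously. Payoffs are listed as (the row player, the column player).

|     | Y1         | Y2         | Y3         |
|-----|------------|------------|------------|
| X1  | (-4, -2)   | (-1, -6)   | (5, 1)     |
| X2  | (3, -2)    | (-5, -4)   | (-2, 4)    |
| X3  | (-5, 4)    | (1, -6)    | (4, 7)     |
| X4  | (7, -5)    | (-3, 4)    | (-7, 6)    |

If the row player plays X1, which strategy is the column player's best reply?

Y3

With the row player fixed at X1, the column player's payoffs are: Y1 → -2, Y2 → -6, Y3 → 1.
The maximum is 1, achieved by Y3.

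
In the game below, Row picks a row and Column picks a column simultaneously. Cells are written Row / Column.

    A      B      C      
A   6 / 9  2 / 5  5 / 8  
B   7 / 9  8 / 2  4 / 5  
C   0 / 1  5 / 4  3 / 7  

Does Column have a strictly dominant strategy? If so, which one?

Check whether one of Column's strategies beats all alternatives regardless of what the opponent does.
A is not dominant: against C, B gives 4 > 1.
B is not dominant: against A, A gives 9 > 5.
C is not dominant: against A, A gives 9 > 8.
No single strategy is best against every opponent action.

None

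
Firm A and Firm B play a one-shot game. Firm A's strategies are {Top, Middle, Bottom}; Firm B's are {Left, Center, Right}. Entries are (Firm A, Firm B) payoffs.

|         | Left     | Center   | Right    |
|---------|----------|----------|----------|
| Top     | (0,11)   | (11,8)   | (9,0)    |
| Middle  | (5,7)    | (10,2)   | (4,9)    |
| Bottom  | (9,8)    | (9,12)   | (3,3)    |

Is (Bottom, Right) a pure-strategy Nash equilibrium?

Holding Firm B at Right: Firm A gets 3 from Bottom but could get 9 by switching to Top. Firm A has a profitable deviation.

No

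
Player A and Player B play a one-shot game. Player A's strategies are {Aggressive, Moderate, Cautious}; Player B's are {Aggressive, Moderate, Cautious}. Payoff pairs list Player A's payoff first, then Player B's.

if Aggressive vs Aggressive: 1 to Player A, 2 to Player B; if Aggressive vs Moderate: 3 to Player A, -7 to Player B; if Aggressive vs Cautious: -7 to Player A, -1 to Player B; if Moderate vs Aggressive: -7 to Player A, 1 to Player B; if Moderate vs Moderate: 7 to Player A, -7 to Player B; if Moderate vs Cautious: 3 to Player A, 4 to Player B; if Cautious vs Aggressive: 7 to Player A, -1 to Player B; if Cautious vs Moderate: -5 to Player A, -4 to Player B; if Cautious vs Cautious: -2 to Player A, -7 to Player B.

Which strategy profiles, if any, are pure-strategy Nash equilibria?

Check mutual best responses: a cell is a NE iff neither player can gain by unilaterally deviating.
Player A's best responses — vs Aggressive: Cautious (payoff 7); vs Moderate: Moderate (payoff 7); vs Cautious: Moderate (payoff 3).
Player B's best responses — vs Aggressive: Aggressive (payoff 2); vs Moderate: Cautious (payoff 4); vs Cautious: Aggressive (payoff -1).
Mutual best responses occur at (Moderate, Cautious) and (Cautious, Aggressive); at each, neither player gains by switching.

(Moderate, Cautious) and (Cautious, Aggressive)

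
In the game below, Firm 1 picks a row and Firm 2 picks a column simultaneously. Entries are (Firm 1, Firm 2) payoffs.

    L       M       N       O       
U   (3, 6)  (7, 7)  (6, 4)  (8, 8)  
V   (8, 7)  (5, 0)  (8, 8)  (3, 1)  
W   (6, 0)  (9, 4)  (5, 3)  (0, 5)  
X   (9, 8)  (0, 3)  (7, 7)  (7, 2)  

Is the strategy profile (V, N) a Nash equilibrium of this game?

Holding Firm 2 at N: Firm 1 gets 8 from V, versus 6 from U, 5 from W, 7 from X. No profitable deviation for Firm 1.
Holding Firm 1 at V: Firm 2 gets 8 from N, versus 7 from L, 0 from M, 1 from O. No profitable deviation for Firm 2 either.

Yes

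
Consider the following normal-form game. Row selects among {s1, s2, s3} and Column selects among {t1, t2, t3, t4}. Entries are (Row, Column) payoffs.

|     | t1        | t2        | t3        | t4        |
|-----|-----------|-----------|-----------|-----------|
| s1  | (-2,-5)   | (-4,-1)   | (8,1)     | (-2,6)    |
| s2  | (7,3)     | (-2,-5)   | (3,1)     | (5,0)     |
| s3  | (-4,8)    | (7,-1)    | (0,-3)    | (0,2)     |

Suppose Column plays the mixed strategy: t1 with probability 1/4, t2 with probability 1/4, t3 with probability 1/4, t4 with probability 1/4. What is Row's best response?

Compute Row's expected payoff from each pure strategy against the given mix.
s1: (1/4)·(-2) + (1/4)·(-4) + (1/4)·8 + (1/4)·(-2) = 0
s2: (1/4)·7 + (1/4)·(-2) + (1/4)·3 + (1/4)·5 = 13/4
s3: (1/4)·(-4) + (1/4)·7 + (1/4)·0 + (1/4)·0 = 3/4
Highest expected payoff is 13/4, from s2.

s2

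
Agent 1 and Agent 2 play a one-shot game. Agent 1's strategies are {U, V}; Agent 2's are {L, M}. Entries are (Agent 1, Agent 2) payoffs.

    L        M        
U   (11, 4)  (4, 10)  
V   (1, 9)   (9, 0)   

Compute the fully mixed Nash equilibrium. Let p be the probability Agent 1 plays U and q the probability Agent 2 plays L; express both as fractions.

In a mixed NE each player is indifferent between their pure strategies, so the opponent's mix sets the indifference.
Agent 2 indifferent between L and M: p·4 + (1−p)·9 = p·10 + (1−p)·0 ⟹ 9 + (-5)p = 0 + 10p ⟹ p = 3/5.
Agent 1 indifferent between U and V: q·11 + (1−q)·4 = q·1 + (1−q)·9 ⟹ 4 + 7q = 9 + (-8)q ⟹ q = 1/3.

p = 3/5, q = 1/3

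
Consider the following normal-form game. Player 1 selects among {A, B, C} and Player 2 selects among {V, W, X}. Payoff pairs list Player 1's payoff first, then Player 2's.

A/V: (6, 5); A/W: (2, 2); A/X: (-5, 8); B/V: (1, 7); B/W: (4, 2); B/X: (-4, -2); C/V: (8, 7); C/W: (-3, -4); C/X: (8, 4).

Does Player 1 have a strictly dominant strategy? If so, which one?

No strictly dominant strategy

Check whether one of Player 1's strategies beats all alternatives regardless of what the opponent does.
A is not dominant: against V, C gives 8 > 6.
B is not dominant: against V, A gives 6 > 1.
C is not dominant: against W, A gives 2 > -3.
No single strategy is best against every opponent action.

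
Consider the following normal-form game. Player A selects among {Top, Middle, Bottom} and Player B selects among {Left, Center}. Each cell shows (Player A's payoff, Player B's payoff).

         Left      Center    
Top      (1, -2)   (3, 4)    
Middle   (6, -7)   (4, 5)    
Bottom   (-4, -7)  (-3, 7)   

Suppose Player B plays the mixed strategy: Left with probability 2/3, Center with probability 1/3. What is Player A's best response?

Player A's best reply maximizes expected payoff against the mix.
Top: (2/3)·1 + (1/3)·3 = 5/3
Middle: (2/3)·6 + (1/3)·4 = 16/3
Bottom: (2/3)·(-4) + (1/3)·(-3) = -11/3
Highest expected payoff is 16/3, from Middle.

Middle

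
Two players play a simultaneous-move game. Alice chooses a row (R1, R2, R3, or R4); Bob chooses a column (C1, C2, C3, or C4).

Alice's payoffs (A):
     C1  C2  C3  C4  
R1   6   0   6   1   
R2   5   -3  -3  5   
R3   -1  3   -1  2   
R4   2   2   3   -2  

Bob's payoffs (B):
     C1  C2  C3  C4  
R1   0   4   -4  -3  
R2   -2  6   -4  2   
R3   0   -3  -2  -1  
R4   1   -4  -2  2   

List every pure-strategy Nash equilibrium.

There is no pure-strategy Nash equilibrium

A profile is a Nash equilibrium when each player is best-responding to the other.
Alice's best responses — vs C1: R1 (payoff 6); vs C2: R3 (payoff 3); vs C3: R1 (payoff 6); vs C4: R2 (payoff 5).
Bob's best responses — vs R1: C2 (payoff 4); vs R2: C2 (payoff 6); vs R3: C1 (payoff 0); vs R4: C4 (payoff 2).
No cell has both players best-responding. For instance, Alice's best reply to C3 is R1, but against R1 Bob prefers C2 over C3.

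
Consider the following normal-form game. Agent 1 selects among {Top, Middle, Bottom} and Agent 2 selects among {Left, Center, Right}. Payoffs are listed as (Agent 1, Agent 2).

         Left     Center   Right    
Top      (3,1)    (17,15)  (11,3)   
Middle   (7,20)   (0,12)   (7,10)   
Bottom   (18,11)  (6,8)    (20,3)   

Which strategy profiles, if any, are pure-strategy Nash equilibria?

Check mutual best responses: a cell is a NE iff neither player can gain by unilaterally deviating.
Agent 1's best responses — vs Left: Bottom (payoff 18); vs Center: Top (payoff 17); vs Right: Bottom (payoff 20).
Agent 2's best responses — vs Top: Center (payoff 15); vs Middle: Left (payoff 20); vs Bottom: Left (payoff 11).
Mutual best responses occur at (Top, Center) and (Bottom, Left); at each, neither player gains by switching.

(Top, Center) and (Bottom, Left)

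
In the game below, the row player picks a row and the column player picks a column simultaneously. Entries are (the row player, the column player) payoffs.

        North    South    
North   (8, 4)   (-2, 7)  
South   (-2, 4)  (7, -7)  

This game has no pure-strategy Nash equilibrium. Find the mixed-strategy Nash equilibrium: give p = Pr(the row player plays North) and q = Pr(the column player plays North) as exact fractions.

p = 11/14, q = 9/19

In a mixed NE each player is indifferent between their pure strategies, so the opponent's mix sets the indifference.
The column player indifferent between North and South: p·4 + (1−p)·4 = p·7 + (1−p)·(-7) ⟹ 4 + 0p = (-7) + 14p ⟹ p = 11/14.
The row player indifferent between North and South: q·8 + (1−q)·(-2) = q·(-2) + (1−q)·7 ⟹ (-2) + 10q = 7 + (-9)q ⟹ q = 9/19.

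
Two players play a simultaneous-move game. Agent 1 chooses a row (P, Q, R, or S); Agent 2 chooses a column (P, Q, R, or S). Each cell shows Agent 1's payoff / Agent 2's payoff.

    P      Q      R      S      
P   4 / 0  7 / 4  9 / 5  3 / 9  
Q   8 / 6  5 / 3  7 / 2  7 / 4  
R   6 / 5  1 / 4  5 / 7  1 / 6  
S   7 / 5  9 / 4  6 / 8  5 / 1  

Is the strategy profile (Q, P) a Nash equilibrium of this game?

Yes

Holding Agent 2 at P: Agent 1 gets 8 from Q, versus 4 from P, 6 from R, 7 from S. No profitable deviation for Agent 1.
Holding Agent 1 at Q: Agent 2 gets 6 from P, versus 3 from Q, 2 from R, 4 from S. No profitable deviation for Agent 2 either.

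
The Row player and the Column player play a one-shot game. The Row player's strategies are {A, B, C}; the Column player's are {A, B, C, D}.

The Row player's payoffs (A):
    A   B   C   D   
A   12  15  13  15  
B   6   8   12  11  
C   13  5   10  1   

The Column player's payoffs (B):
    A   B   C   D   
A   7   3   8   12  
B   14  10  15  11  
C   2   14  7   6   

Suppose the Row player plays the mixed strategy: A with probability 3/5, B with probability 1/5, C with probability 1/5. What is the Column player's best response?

Compute the Column player's expected payoff from each pure strategy against the given mix.
A: (3/5)·7 + (1/5)·14 + (1/5)·2 = 37/5
B: (3/5)·3 + (1/5)·10 + (1/5)·14 = 33/5
C: (3/5)·8 + (1/5)·15 + (1/5)·7 = 46/5
D: (3/5)·12 + (1/5)·11 + (1/5)·6 = 53/5
Highest expected payoff is 53/5, from D.

D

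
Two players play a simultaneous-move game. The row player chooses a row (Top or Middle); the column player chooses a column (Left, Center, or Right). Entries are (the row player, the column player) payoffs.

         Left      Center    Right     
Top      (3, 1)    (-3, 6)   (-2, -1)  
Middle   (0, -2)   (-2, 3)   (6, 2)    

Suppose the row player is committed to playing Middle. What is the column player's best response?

Center

With the row player fixed at Middle, the column player's payoffs are: Left → -2, Center → 3, Right → 2.
The maximum is 3, achieved by Center.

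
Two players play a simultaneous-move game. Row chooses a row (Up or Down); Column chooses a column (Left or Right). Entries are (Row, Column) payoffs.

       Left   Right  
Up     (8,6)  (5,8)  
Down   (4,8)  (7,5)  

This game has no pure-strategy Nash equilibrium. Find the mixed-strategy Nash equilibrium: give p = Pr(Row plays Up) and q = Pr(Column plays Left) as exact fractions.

In a mixed NE each player is indifferent between their pure strategies, so the opponent's mix sets the indifference.
Column indifferent between Left and Right: p·6 + (1−p)·8 = p·8 + (1−p)·5 ⟹ 8 + (-2)p = 5 + 3p ⟹ p = 3/5.
Row indifferent between Up and Down: q·8 + (1−q)·5 = q·4 + (1−q)·7 ⟹ 5 + 3q = 7 + (-3)q ⟹ q = 1/3.

p = 3/5, q = 1/3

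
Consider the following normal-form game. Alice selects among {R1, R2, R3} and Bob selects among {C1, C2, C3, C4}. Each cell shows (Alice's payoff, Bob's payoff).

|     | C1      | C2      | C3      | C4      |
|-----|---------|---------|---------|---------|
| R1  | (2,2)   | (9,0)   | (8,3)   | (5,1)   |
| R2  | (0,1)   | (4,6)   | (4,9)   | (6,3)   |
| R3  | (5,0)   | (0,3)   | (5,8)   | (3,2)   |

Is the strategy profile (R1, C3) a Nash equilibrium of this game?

Holding Bob at C3: Alice gets 8 from R1, versus 4 from R2, 5 from R3. No profitable deviation for Alice.
Holding Alice at R1: Bob gets 3 from C3, versus 2 from C1, 0 from C2, 1 from C4. No profitable deviation for Bob either.

Yes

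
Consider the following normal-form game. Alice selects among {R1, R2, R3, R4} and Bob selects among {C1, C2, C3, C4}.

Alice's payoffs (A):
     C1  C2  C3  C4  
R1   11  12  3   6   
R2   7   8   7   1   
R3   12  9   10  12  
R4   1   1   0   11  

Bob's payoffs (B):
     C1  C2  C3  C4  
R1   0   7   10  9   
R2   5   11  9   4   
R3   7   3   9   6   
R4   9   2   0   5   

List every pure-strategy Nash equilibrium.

A profile is a Nash equilibrium when each player is best-responding to the other.
Alice's best responses — vs C1: R3 (payoff 12); vs C2: R1 (payoff 12); vs C3: R3 (payoff 10); vs C4: R3 (payoff 12).
Bob's best responses — vs R1: C3 (payoff 10); vs R2: C2 (payoff 11); vs R3: C3 (payoff 9); vs R4: C1 (payoff 9).
The only mutual best response is (R3, C3); neither player gains by switching there.

(R3, C3)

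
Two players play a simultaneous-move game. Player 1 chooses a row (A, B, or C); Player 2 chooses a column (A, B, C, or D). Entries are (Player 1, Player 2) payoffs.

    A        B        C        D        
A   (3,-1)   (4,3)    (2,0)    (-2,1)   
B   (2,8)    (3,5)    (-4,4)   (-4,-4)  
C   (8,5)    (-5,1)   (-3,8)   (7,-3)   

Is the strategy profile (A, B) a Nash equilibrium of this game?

Holding Player 2 at B: Player 1 gets 4 from A, versus 3 from B, -5 from C. No profitable deviation for Player 1.
Holding Player 1 at A: Player 2 gets 3 from B, versus -1 from A, 0 from C, 1 from D. No profitable deviation for Player 2 either.

Yes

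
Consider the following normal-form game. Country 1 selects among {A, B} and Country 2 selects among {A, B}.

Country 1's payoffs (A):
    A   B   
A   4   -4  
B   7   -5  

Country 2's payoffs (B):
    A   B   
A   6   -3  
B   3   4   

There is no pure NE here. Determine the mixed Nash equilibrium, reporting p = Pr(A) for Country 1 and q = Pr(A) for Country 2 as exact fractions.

In a mixed NE each player is indifferent between their pure strategies, so the opponent's mix sets the indifference.
Country 2 indifferent between A and B: p·6 + (1−p)·3 = p·(-3) + (1−p)·4 ⟹ 3 + 3p = 4 + (-7)p ⟹ p = 1/10.
Country 1 indifferent between A and B: q·4 + (1−q)·(-4) = q·7 + (1−q)·(-5) ⟹ (-4) + 8q = (-5) + 12q ⟹ q = 1/4.

p = 1/10, q = 1/4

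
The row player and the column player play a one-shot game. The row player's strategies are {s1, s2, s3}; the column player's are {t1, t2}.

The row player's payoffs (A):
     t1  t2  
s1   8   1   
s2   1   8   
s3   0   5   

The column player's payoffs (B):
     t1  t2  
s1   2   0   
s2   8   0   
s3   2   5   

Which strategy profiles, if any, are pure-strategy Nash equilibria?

Check mutual best responses: a cell is a NE iff neither player can gain by unilaterally deviating.
The row player's best responses — vs t1: s1 (payoff 8); vs t2: s2 (payoff 8).
The column player's best responses — vs s1: t1 (payoff 2); vs s2: t1 (payoff 8); vs s3: t2 (payoff 5).
The only mutual best response is (s1, t1); neither player gains by switching there.

(s1, t1)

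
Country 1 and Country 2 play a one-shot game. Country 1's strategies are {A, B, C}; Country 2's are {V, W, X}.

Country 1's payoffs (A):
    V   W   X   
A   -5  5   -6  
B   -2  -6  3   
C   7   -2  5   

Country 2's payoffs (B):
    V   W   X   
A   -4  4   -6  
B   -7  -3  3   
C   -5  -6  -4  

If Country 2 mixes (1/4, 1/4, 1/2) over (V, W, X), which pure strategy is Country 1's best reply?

C

Country 1's best reply maximizes expected payoff against the mix.
A: (1/4)·(-5) + (1/4)·5 + (1/2)·(-6) = -3
B: (1/4)·(-2) + (1/4)·(-6) + (1/2)·3 = -1/2
C: (1/4)·7 + (1/4)·(-2) + (1/2)·5 = 15/4
Highest expected payoff is 15/4, from C.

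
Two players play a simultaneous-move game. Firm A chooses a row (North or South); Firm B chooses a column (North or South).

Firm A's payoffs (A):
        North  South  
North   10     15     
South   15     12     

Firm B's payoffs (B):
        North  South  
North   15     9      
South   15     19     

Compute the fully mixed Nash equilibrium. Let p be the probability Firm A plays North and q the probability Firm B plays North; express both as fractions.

p = 2/5, q = 3/8

Each player's mixing probability is pinned down by making the *other* player indifferent.
Firm B indifferent between North and South: p·15 + (1−p)·15 = p·9 + (1−p)·19 ⟹ 15 + 0p = 19 + (-10)p ⟹ p = 2/5.
Firm A indifferent between North and South: q·10 + (1−q)·15 = q·15 + (1−q)·12 ⟹ 15 + (-5)q = 12 + 3q ⟹ q = 3/8.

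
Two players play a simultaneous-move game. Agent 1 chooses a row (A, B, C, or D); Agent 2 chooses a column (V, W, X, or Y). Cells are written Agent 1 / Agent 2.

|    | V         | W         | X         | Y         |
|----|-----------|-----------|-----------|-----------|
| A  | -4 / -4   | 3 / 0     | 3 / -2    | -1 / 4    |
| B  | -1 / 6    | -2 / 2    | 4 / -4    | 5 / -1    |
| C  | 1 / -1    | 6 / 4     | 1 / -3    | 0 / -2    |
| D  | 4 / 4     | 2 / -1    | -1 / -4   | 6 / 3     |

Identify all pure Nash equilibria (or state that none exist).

A profile is a Nash equilibrium when each player is best-responding to the other.
Agent 1's best responses — vs V: D (payoff 4); vs W: C (payoff 6); vs X: B (payoff 4); vs Y: D (payoff 6).
Agent 2's best responses — vs A: Y (payoff 4); vs B: V (payoff 6); vs C: W (payoff 4); vs D: V (payoff 4).
Mutual best responses occur at (C, W) and (D, V); at each, neither player gains by switching.

(C, W) and (D, V)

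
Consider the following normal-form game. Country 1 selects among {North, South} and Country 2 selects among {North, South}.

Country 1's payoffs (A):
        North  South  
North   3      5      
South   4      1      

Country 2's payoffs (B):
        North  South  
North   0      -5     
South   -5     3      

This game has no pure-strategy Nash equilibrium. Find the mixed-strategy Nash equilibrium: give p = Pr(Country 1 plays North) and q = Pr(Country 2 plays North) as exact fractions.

p = 8/13, q = 4/5

In a mixed NE each player is indifferent between their pure strategies, so the opponent's mix sets the indifference.
Country 2 indifferent between North and South: p·0 + (1−p)·(-5) = p·(-5) + (1−p)·3 ⟹ (-5) + 5p = 3 + (-8)p ⟹ p = 8/13.
Country 1 indifferent between North and South: q·3 + (1−q)·5 = q·4 + (1−q)·1 ⟹ 5 + (-2)q = 1 + 3q ⟹ q = 4/5.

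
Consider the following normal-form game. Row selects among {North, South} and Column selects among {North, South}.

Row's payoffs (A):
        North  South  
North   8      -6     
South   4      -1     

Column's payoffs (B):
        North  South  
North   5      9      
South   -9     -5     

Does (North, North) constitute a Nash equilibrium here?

No

Holding Column at North: Row gets 8 from North, versus 4 from South. No profitable deviation for Row.
Holding Row at North: Column gets 5 from North but could get 9 by switching to South. Column has a profitable deviation.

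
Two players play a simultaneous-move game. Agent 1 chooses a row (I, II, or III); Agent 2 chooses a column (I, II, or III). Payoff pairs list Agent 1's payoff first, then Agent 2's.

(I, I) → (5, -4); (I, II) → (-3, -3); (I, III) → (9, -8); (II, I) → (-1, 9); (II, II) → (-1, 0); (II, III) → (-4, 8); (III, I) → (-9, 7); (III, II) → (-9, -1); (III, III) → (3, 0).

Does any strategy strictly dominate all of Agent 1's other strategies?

None

A strategy is strictly dominant if it gives Agent 1 a strictly higher payoff than every other strategy, against every choice by the opponent.
I is not dominant: against II, II gives -1 > -3.
II is not dominant: against I, I gives 5 > -1.
III is not dominant: against I, I gives 5 > -9.
No single strategy is best against every opponent action.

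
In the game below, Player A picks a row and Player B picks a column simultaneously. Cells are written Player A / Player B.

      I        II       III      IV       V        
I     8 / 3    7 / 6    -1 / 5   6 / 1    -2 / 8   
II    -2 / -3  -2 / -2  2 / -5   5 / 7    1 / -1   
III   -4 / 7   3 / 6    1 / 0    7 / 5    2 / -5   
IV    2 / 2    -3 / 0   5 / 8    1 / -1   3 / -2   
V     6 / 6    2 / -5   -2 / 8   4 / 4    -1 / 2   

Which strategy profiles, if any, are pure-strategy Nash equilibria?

(IV, III)

Find each player's best response to every opponent strategy; NE are the intersections.
Player A's best responses — vs I: I (payoff 8); vs II: I (payoff 7); vs III: IV (payoff 5); vs IV: III (payoff 7); vs V: IV (payoff 3).
Player B's best responses — vs I: V (payoff 8); vs II: IV (payoff 7); vs III: I (payoff 7); vs IV: III (payoff 8); vs V: III (payoff 8).
The only mutual best response is (IV, III); neither player gains by switching there.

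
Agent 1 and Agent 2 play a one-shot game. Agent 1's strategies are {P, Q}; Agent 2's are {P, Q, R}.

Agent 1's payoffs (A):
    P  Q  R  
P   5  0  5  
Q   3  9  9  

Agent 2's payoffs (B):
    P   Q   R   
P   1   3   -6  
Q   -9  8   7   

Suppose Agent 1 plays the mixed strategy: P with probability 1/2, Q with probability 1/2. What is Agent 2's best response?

Compute Agent 2's expected payoff from each pure strategy against the given mix.
P: (1/2)·1 + (1/2)·(-9) = -4
Q: (1/2)·3 + (1/2)·8 = 11/2
R: (1/2)·(-6) + (1/2)·7 = 1/2
Highest expected payoff is 11/2, from Q.

Q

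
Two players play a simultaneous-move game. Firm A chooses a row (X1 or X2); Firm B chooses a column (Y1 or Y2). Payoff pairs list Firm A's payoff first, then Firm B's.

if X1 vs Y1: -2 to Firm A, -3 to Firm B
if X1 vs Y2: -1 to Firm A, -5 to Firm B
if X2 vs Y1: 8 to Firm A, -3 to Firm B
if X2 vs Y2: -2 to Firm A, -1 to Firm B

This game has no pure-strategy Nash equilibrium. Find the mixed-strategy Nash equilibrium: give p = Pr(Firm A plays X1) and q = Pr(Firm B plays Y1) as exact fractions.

p = 1/2, q = 1/11

Each player's mixing probability is pinned down by making the *other* player indifferent.
Firm B indifferent between Y1 and Y2: p·(-3) + (1−p)·(-3) = p·(-5) + (1−p)·(-1) ⟹ (-3) + 0p = (-1) + (-4)p ⟹ p = 1/2.
Firm A indifferent between X1 and X2: q·(-2) + (1−q)·(-1) = q·8 + (1−q)·(-2) ⟹ (-1) + (-1)q = (-2) + 10q ⟹ q = 1/11.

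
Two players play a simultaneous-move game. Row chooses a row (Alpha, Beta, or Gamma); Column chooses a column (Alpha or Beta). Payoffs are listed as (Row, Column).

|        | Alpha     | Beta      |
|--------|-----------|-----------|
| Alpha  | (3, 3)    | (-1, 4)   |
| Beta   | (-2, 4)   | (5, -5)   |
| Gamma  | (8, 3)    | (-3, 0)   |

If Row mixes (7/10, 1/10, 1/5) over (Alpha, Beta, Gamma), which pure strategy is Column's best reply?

Alpha

Column's best reply maximizes expected payoff against the mix.
Alpha: (7/10)·3 + (1/10)·4 + (1/5)·3 = 31/10
Beta: (7/10)·4 + (1/10)·(-5) + (1/5)·0 = 23/10
Highest expected payoff is 31/10, from Alpha.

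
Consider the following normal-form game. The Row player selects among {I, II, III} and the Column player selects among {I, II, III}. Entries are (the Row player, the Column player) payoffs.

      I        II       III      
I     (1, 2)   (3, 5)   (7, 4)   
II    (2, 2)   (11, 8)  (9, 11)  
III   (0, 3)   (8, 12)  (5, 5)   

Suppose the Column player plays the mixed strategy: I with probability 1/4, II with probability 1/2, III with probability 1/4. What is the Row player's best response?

Compute the Row player's expected payoff from each pure strategy against the given mix.
I: (1/4)·1 + (1/2)·3 + (1/4)·7 = 7/2
II: (1/4)·2 + (1/2)·11 + (1/4)·9 = 33/4
III: (1/4)·0 + (1/2)·8 + (1/4)·5 = 21/4
Highest expected payoff is 33/4, from II.

II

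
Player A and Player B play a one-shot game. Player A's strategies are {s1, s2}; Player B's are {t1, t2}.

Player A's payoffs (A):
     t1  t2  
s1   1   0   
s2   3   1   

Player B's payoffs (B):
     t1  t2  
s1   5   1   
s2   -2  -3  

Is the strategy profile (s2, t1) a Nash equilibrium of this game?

Holding Player B at t1: Player A gets 3 from s2, versus 1 from s1. No profitable deviation for Player A.
Holding Player A at s2: Player B gets -2 from t1, versus -3 from t2. No profitable deviation for Player B either.

Yes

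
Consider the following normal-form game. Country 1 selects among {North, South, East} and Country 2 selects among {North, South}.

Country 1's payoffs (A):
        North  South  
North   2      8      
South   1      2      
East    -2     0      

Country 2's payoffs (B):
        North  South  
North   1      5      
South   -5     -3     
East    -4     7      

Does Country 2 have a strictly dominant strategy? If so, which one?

South

A strategy is strictly dominant if it gives Country 2 a strictly higher payoff than every other strategy, against every choice by the opponent.
South strictly dominates: vs North: 5 > 1; vs South: -3 > -5; vs East: 7 > -4.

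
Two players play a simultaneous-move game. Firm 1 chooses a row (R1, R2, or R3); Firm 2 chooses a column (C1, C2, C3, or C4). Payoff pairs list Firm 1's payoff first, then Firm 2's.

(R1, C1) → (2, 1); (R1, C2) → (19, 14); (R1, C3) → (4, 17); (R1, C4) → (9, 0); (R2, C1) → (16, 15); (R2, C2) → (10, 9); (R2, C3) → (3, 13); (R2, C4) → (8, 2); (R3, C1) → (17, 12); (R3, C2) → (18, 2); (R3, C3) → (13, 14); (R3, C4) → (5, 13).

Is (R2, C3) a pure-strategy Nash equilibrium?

No

Holding Firm 2 at C3: Firm 1 gets 3 from R2 but could get 13 by switching to R3. Firm 1 has a profitable deviation.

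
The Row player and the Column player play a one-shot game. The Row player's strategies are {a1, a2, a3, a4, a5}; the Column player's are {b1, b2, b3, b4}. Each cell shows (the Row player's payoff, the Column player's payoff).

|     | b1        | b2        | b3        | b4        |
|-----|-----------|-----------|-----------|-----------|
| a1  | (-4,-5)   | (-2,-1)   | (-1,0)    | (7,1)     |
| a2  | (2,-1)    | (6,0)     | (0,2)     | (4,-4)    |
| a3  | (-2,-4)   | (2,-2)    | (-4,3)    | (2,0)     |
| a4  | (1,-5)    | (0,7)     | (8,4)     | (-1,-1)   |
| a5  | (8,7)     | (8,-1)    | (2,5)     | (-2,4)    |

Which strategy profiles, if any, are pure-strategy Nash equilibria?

Find each player's best response to every opponent strategy; NE are the intersections.
The Row player's best responses — vs b1: a5 (payoff 8); vs b2: a5 (payoff 8); vs b3: a4 (payoff 8); vs b4: a1 (payoff 7).
The Column player's best responses — vs a1: b4 (payoff 1); vs a2: b3 (payoff 2); vs a3: b3 (payoff 3); vs a4: b2 (payoff 7); vs a5: b1 (payoff 7).
Mutual best responses occur at (a1, b4) and (a5, b1); at each, neither player gains by switching.

(a1, b4) and (a5, b1)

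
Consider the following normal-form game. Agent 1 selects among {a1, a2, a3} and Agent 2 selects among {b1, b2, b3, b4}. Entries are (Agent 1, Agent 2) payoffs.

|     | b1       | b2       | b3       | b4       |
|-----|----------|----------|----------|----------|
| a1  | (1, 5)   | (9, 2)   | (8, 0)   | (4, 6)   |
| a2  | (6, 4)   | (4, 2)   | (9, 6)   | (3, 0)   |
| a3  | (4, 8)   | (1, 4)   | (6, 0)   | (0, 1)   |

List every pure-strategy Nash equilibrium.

A profile is a Nash equilibrium when each player is best-responding to the other.
Agent 1's best responses — vs b1: a2 (payoff 6); vs b2: a1 (payoff 9); vs b3: a2 (payoff 9); vs b4: a1 (payoff 4).
Agent 2's best responses — vs a1: b4 (payoff 6); vs a2: b3 (payoff 6); vs a3: b1 (payoff 8).
Mutual best responses occur at (a1, b4) and (a2, b3); at each, neither player gains by switching.

(a1, b4) and (a2, b3)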